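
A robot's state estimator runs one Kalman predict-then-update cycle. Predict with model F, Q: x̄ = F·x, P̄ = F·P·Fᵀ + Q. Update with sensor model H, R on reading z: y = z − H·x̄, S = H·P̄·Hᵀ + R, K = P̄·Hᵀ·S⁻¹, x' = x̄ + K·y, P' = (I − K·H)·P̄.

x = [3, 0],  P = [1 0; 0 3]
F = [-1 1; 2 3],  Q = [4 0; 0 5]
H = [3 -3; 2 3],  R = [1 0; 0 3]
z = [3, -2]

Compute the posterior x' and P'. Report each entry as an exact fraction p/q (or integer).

x̄ = F·x = [-3, 6]
P̄ = F·P·Fᵀ + Q = [8 7; 7 36]
y = z − H·x̄ = [30, -14]
S = H·P̄·Hᵀ + R = [271 -255; -255 443]
K = P̄·Hᵀ·S⁻¹ = [2691/13757 2698/13757; -7431/55028 10877/55028]
x' = x̄ + K·y = [1687/13757, -11260/13757]
P' = (I − K·H)·P̄ = [2157/13757 1260/13757; 1260/13757 7517/55028]

x' = [1687/13757, -11260/13757]
P' = [2157/13757 1260/13757; 1260/13757 7517/55028]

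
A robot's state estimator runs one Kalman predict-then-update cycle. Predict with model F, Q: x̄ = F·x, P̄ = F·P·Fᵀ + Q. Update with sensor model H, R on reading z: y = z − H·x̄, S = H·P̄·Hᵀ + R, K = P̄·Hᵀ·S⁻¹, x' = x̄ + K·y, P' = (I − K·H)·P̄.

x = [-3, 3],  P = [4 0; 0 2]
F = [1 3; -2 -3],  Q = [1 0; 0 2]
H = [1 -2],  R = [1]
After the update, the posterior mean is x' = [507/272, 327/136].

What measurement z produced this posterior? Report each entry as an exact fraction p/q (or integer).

z = [-3]

x̄ = F·x = [6, -3]
P̄ = F·P·Fᵀ + Q = [23 -26; -26 36]
S = H·P̄·Hᵀ + R = [272]
K = P̄·Hᵀ·S⁻¹ = [75/272; -49/136]
x' − x̄ = [-1125/272, 735/136] = K·y
y = (KᵀK)⁻¹·Kᵀ·(x' − x̄) = [-15]
z = y + H·x̄ = [-15] + [12] = [-3]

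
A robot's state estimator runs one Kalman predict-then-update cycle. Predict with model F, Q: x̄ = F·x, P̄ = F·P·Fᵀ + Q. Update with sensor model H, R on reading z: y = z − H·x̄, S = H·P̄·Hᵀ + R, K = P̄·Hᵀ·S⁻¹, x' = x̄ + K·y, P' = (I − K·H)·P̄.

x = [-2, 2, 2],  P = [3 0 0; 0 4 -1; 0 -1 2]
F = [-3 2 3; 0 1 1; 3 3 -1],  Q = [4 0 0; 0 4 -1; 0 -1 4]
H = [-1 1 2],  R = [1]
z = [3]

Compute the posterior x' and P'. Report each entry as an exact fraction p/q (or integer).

x̄ = F·x = [16, 4, -2]
P̄ = F·P·Fᵀ + Q = [53 9 -16; 9 8 7; -16 7 75]
y = z − H·x̄ = [19]
S = H·P̄·Hᵀ + R = [436]
K = P̄·Hᵀ·S⁻¹ = [-19/109; 13/436; 173/436]
x' = x̄ + K·y = [1383/109, 1991/436, 2415/436]
P' = (I − K·H)·P̄ = [4333/109 1228/109 1543/109; 1228/109 3319/436 803/436; 1543/109 803/436 2771/436]

x' = [1383/109, 1991/436, 2415/436]
P' = [4333/109 1228/109 1543/109; 1228/109 3319/436 803/436; 1543/109 803/436 2771/436]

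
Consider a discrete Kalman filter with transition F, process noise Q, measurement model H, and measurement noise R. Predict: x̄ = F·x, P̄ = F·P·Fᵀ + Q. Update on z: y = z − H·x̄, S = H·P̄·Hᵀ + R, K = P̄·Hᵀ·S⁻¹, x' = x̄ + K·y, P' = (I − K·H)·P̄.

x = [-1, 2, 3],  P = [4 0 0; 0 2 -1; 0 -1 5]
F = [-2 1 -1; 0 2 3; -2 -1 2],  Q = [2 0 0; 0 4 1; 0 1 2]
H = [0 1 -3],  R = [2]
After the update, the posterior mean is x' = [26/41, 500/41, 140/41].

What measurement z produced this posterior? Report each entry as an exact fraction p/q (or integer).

x̄ = F·x = [1, 13, 6]
P̄ = F·P·Fᵀ + Q = [27 -12 1; -12 45 26; 1 26 44]
S = H·P̄·Hᵀ + R = [287]
K = P̄·Hᵀ·S⁻¹ = [-15/287; -33/287; -106/287]
x' − x̄ = [-15/41, -33/41, -106/41] = K·y
y = (KᵀK)⁻¹·Kᵀ·(x' − x̄) = [7]
z = y + H·x̄ = [7] + [-5] = [2]

z = [2]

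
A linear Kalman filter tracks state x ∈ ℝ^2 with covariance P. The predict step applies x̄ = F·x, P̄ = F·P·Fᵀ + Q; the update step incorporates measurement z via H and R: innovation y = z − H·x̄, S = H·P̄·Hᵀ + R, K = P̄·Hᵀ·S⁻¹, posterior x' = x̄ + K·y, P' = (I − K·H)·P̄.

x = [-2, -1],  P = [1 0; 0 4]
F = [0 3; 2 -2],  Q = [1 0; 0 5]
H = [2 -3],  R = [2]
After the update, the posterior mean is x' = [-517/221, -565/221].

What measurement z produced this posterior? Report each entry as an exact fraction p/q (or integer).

x̄ = F·x = [-3, -2]
P̄ = F·P·Fᵀ + Q = [37 -24; -24 25]
S = H·P̄·Hᵀ + R = [663]
K = P̄·Hᵀ·S⁻¹ = [146/663; -41/221]
x' − x̄ = [146/221, -123/221] = K·y
y = (KᵀK)⁻¹·Kᵀ·(x' − x̄) = [3]
z = y + H·x̄ = [3] + [0] = [3]

z = [3]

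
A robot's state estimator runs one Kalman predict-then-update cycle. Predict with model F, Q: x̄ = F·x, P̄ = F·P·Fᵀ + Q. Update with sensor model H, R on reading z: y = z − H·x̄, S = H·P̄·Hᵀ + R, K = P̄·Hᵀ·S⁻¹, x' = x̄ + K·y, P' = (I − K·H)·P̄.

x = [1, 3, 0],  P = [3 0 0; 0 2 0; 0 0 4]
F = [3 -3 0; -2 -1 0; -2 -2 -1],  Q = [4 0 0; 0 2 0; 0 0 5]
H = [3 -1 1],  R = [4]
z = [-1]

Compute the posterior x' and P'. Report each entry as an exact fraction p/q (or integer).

x̄ = F·x = [-6, -5, -8]
P̄ = F·P·Fᵀ + Q = [49 -12 -6; -12 16 16; -6 16 29]
y = z − H·x̄ = [20]
S = H·P̄·Hᵀ + R = [494]
K = P̄·Hᵀ·S⁻¹ = [153/494; -18/247; -5/494]
x' = x̄ + K·y = [48/247, -1595/247, -2026/247]
P' = (I − K·H)·P̄ = [797/494 -210/247 -2199/494; -210/247 3304/247 3862/247; -2199/494 3862/247 14301/494]

x' = [48/247, -1595/247, -2026/247]
P' = [797/494 -210/247 -2199/494; -210/247 3304/247 3862/247; -2199/494 3862/247 14301/494]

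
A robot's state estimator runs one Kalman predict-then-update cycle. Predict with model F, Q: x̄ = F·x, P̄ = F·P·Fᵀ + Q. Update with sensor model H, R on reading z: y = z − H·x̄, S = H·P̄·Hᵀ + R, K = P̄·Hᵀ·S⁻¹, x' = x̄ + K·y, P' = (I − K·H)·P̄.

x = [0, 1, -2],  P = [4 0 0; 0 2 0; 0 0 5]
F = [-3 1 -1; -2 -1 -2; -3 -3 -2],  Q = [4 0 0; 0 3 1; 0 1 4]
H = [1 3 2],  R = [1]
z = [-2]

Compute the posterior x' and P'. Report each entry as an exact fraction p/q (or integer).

x̄ = F·x = [3, 3, 1]
P̄ = F·P·Fᵀ + Q = [47 32 40; 32 41 51; 40 51 78]
y = z − H·x̄ = [-16]
S = H·P̄·Hᵀ + R = [1693]
K = P̄·Hᵀ·S⁻¹ = [223/1693; 257/1693; 349/1693]
x' = x̄ + K·y = [1511/1693, 967/1693, -3891/1693]
P' = (I − K·H)·P̄ = [29842/1693 -3135/1693 -10107/1693; -3135/1693 3364/1693 -3350/1693; -10107/1693 -3350/1693 10253/1693]

x' = [1511/1693, 967/1693, -3891/1693]
P' = [29842/1693 -3135/1693 -10107/1693; -3135/1693 3364/1693 -3350/1693; -10107/1693 -3350/1693 10253/1693]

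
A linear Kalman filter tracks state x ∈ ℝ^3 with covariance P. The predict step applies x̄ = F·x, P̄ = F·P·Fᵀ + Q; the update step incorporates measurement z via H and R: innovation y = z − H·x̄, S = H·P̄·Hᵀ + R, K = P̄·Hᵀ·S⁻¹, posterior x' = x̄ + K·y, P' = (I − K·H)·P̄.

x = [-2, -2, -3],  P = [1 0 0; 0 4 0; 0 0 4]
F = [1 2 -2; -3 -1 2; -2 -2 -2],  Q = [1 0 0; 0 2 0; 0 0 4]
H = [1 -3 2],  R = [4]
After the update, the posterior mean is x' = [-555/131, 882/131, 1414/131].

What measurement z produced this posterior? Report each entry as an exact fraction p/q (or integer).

z = [-3]

x̄ = F·x = [0, 2, 14]
P̄ = F·P·Fᵀ + Q = [34 -27 -2; -27 31 -2; -2 -2 40]
S = H·P̄·Hᵀ + R = [655]
K = P̄·Hᵀ·S⁻¹ = [111/655; -124/655; 84/655]
x' − x̄ = [-555/131, 620/131, -420/131] = K·y
y = (KᵀK)⁻¹·Kᵀ·(x' − x̄) = [-25]
z = y + H·x̄ = [-25] + [22] = [-3]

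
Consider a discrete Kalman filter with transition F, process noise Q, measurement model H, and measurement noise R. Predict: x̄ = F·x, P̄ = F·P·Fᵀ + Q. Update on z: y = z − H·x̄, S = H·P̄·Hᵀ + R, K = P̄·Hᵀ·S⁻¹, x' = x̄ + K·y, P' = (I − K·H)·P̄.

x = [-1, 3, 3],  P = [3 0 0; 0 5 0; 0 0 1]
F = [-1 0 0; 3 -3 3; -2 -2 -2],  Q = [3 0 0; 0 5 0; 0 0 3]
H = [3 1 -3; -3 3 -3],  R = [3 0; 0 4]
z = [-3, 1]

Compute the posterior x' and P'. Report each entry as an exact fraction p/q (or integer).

x̄ = F·x = [1, -3, -10]
P̄ = F·P·Fᵀ + Q = [6 -9 6; -9 86 6; 6 6 39]
y = z − H·x̄ = [-33, -17]
S = H·P̄·Hᵀ + R = [296 429; 429 1345]
K = P̄·Hᵀ·S⁻¹ = [14922/214079 -14787/214079; -59398/214079 61443/214079; -74892/214079 5265/214079]
x' = x̄ + K·y = [-26968/214079, 273366/214079, 241141/214079]
P' = (I − K·H)·P̄ = [487191/214079 1409616/214079 942141/214079; 1409616/214079 4440831/214079 2949291/214079; 942141/214079 2949291/214079 2000130/214079]

x' = [-26968/214079, 273366/214079, 241141/214079]
P' = [487191/214079 1409616/214079 942141/214079; 1409616/214079 4440831/214079 2949291/214079; 942141/214079 2949291/214079 2000130/214079]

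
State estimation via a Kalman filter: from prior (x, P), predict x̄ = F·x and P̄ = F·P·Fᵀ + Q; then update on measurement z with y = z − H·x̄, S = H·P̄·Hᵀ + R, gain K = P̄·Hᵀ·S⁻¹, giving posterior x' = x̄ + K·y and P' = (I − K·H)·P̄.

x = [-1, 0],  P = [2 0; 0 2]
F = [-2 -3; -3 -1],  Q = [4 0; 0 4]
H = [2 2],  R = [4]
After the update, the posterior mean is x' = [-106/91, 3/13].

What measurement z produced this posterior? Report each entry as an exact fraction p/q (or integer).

x̄ = F·x = [2, 3]
P̄ = F·P·Fᵀ + Q = [30 18; 18 24]
S = H·P̄·Hᵀ + R = [364]
K = P̄·Hᵀ·S⁻¹ = [24/91; 3/13]
x' − x̄ = [-288/91, -36/13] = K·y
y = (KᵀK)⁻¹·Kᵀ·(x' − x̄) = [-12]
z = y + H·x̄ = [-12] + [10] = [-2]

z = [-2]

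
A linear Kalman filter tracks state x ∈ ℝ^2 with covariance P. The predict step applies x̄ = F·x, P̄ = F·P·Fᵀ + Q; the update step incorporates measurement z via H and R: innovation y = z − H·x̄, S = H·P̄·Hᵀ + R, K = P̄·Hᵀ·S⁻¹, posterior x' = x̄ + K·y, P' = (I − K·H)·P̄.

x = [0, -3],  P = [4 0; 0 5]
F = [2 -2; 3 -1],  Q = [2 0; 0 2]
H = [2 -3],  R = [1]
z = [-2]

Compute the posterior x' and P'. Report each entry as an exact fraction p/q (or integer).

x' = [461/66, 701/132]
P' = [1085/33 1451/66; 1451/66 1955/132]

x̄ = F·x = [6, 3]
P̄ = F·P·Fᵀ + Q = [38 34; 34 43]
y = z − H·x̄ = [-5]
S = H·P̄·Hᵀ + R = [132]
K = P̄·Hᵀ·S⁻¹ = [-13/66; -61/132]
x' = x̄ + K·y = [461/66, 701/132]
P' = (I − K·H)·P̄ = [1085/33 1451/66; 1451/66 1955/132]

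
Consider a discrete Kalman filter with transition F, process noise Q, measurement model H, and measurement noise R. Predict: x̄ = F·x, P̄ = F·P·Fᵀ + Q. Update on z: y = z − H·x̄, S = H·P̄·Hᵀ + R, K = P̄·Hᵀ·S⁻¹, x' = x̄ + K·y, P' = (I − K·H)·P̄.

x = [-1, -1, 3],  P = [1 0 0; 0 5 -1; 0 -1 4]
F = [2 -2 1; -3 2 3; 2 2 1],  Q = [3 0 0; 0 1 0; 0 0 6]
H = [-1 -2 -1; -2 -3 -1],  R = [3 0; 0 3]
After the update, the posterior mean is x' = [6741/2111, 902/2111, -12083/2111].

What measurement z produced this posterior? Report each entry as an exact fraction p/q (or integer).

x̄ = F·x = [3, 10, -1]
P̄ = F·P·Fᵀ + Q = [35 -10 -12; -10 54 18; -12 18 30]
S = H·P̄·Hᵀ + R = [292 408; 408 599]
K = P̄·Hᵀ·S⁻¹ = [9627/8444 -1738/2111; -1051/2111 152/2111; -3933/4222 1128/2111]
x' − x̄ = [408/2111, -20208/2111, -9972/2111] = K·y
y = (KᵀK)⁻¹·Kᵀ·(x' − x̄) = [24, 33]
z = y + H·x̄ = [24, 33] + [-22, -35] = [2, -2]

z = [2, -2]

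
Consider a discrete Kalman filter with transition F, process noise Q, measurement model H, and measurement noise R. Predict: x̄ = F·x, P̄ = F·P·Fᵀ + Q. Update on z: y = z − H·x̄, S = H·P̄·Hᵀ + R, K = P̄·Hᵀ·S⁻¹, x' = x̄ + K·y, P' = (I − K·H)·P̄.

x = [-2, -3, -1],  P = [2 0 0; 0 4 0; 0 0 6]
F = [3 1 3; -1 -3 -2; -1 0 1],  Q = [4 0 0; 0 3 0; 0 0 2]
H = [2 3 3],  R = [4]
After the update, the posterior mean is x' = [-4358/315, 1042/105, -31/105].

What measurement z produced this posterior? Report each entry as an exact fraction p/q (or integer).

x̄ = F·x = [-12, 13, 1]
P̄ = F·P·Fᵀ + Q = [80 -54 12; -54 65 -10; 12 -10 10]
S = H·P̄·Hᵀ + R = [315]
K = P̄·Hᵀ·S⁻¹ = [34/315; 19/105; 8/105]
x' − x̄ = [-578/315, -323/105, -136/105] = K·y
y = (KᵀK)⁻¹·Kᵀ·(x' − x̄) = [-17]
z = y + H·x̄ = [-17] + [18] = [1]

z = [1]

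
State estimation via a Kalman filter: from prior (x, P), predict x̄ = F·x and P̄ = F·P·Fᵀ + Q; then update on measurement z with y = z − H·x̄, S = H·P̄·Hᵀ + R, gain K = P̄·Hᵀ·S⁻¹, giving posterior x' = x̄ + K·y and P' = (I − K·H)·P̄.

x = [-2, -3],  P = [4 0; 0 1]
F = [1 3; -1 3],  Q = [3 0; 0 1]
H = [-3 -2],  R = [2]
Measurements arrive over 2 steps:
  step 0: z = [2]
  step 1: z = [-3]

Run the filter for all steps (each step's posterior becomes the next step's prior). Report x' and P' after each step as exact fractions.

step 0: x̄ = F·x = [-11, -7]
step 0: P̄ = F·P·Fᵀ + Q = [16 5; 5 14]
step 0: y = z − H·x̄ = [-45]
step 0: S = H·P̄·Hᵀ + R = [262]
step 0: K = P̄·Hᵀ·S⁻¹ = [-29/131; -43/262]
step 0: x' = x̄ + K·y = [-136/131, 101/262]
step 0: P' = (I − K·H)·P̄ = [414/131 -592/131; -592/131 1819/262]
step 1: x̄ = F·x = [31/262, 575/262]
step 1: P̄ = F·P·Fᵀ + Q = [10881/262 15543/262; 15543/262 24565/262]
step 1: y = z − H·x̄ = [457/262]
step 1: S = H·P̄·Hᵀ + R = [383229/262]
step 1: K = P̄·Hᵀ·S⁻¹ = [-7081/42581; -95759/383229]
step 1: x' = x̄ + K·y = [-7313/42581, 674026/383229]
step 1: P' = (I − K·H)·P̄ = [46026/42581 -61958/42581; -61958/42581 932192/383229]

step 0: x' = [-136/131, 101/262], P' = [414/131 -592/131; -592/131 1819/262]
step 1: x' = [-7313/42581, 674026/383229], P' = [46026/42581 -61958/42581; -61958/42581 932192/383229]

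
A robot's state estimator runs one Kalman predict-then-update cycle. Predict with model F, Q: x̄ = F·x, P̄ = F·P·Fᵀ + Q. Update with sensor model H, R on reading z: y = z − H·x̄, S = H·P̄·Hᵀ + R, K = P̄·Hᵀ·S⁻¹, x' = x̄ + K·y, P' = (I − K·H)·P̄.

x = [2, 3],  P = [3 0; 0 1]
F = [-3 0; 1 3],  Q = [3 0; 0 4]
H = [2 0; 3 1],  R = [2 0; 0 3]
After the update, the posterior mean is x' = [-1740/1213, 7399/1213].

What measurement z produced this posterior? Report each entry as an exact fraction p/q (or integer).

x̄ = F·x = [-6, 11]
P̄ = F·P·Fᵀ + Q = [30 -9; -9 16]
S = H·P̄·Hᵀ + R = [122 162; 162 235]
K = P̄·Hᵀ·S⁻¹ = [489/1213 81/1213; -1224/1213 787/1213]
x' − x̄ = [5538/1213, -5944/1213] = K·y
y = (KᵀK)⁻¹·Kᵀ·(x' − x̄) = [10, 8]
z = y + H·x̄ = [10, 8] + [-12, -7] = [-2, 1]

z = [-2, 1]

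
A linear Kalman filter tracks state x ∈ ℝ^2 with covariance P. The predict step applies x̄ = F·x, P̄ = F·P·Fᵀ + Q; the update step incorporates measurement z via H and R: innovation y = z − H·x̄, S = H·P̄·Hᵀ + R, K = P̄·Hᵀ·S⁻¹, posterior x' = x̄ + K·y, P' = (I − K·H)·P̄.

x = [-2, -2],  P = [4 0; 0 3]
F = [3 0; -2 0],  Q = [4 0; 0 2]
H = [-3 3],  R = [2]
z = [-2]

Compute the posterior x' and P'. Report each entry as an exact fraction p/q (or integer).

x' = [102/239, -52/239]
P' = [344/239 312/239; 312/239 333/239]

x̄ = F·x = [-6, 4]
P̄ = F·P·Fᵀ + Q = [40 -24; -24 18]
y = z − H·x̄ = [-32]
S = H·P̄·Hᵀ + R = [956]
K = P̄·Hᵀ·S⁻¹ = [-48/239; 63/478]
x' = x̄ + K·y = [102/239, -52/239]
P' = (I − K·H)·P̄ = [344/239 312/239; 312/239 333/239]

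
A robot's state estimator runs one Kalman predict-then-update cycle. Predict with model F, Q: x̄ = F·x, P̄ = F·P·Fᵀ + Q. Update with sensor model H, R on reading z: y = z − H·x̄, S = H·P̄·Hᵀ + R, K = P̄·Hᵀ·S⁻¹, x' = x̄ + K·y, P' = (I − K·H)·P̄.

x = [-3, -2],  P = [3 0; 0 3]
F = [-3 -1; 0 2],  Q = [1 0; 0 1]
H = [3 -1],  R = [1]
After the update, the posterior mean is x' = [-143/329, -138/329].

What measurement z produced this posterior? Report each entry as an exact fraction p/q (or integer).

x̄ = F·x = [11, -4]
P̄ = F·P·Fᵀ + Q = [31 -6; -6 13]
S = H·P̄·Hᵀ + R = [329]
K = P̄·Hᵀ·S⁻¹ = [99/329; -31/329]
x' − x̄ = [-3762/329, 1178/329] = K·y
y = (KᵀK)⁻¹·Kᵀ·(x' − x̄) = [-38]
z = y + H·x̄ = [-38] + [37] = [-1]

z = [-1]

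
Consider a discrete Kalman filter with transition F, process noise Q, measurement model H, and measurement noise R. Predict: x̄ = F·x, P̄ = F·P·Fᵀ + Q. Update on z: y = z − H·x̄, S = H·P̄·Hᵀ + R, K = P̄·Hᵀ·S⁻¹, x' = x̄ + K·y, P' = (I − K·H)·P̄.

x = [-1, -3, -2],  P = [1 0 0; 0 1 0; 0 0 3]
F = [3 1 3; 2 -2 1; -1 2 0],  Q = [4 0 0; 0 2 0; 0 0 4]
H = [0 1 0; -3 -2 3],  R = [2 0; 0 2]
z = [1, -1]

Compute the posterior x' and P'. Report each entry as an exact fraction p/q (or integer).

x' = [-27848/4361, 8849/4361, -23167/4361]
P' = [33507/4361 -5732/4361 28885/4361; -5732/4361 5722/4361 -2028/4361; 28885/4361 -2028/4361 27621/4361]

x̄ = F·x = [-12, 2, -5]
P̄ = F·P·Fᵀ + Q = [41 13 -1; 13 13 -6; -1 -6 9]
y = z − H·x̄ = [-1, -18]
S = H·P̄·Hᵀ + R = [15 -83; -83 750]
K = P̄·Hᵀ·S⁻¹ = [-2866/4361 -1201/4361; 2861/4361 -166/4361; -1014/4361 132/4361]
x' = x̄ + K·y = [-27848/4361, 8849/4361, -23167/4361]
P' = (I − K·H)·P̄ = [33507/4361 -5732/4361 28885/4361; -5732/4361 5722/4361 -2028/4361; 28885/4361 -2028/4361 27621/4361]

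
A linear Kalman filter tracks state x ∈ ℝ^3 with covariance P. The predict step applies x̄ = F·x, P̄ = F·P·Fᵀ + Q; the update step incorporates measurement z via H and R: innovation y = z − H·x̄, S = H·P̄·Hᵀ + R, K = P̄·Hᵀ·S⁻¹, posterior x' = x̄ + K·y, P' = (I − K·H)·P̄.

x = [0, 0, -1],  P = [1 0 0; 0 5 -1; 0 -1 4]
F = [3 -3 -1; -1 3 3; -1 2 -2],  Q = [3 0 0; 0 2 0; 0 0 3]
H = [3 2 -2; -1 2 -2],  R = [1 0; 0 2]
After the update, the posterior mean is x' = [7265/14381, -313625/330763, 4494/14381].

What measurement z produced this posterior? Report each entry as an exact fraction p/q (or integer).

z = [-1, -3]

x̄ = F·x = [1, -3, 2]
P̄ = F·P·Fᵀ + Q = [55 -48 -29; -48 66 7; -29 7 48]
S = H·P̄·Hᵀ + R = [668 159; 159 533]
K = P̄·Hᵀ·S⁻¹ = [3586/14381 -3579/14381; -40252/330763 115022/330763; -3550/14381 -371/14381]
x' − x̄ = [-7116/14381, 678664/330763, -24268/14381] = K·y
y = (KᵀK)⁻¹·Kᵀ·(x' − x̄) = [6, 8]
z = y + H·x̄ = [6, 8] + [-7, -11] = [-1, -3]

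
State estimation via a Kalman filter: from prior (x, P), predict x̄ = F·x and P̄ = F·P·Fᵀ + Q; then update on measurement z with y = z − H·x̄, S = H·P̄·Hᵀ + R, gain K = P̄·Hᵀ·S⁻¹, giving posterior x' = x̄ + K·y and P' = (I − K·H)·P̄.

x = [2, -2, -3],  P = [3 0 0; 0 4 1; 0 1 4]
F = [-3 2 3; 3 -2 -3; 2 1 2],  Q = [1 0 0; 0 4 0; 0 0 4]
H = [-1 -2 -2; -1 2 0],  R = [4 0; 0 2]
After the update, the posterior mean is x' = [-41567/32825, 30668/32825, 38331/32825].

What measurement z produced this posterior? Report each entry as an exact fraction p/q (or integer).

x̄ = F·x = [-19, 19, -4]
P̄ = F·P·Fᵀ + Q = [92 -91 21; -91 95 -21; 21 -21 40]
S = H·P̄·Hᵀ + R = [188 -162; -162 838]
K = P̄·Hᵀ·S⁻¹ = [-1041/32825 -10934/32825; -561/32825 21797/65650; -14912/32825 -10701/65650]
x' − x̄ = [582108/32825, -593007/32825, 169631/32825] = K·y
y = (KᵀK)⁻¹·Kᵀ·(x' − x̄) = [8, -54]
z = y + H·x̄ = [8, -54] + [-11, 57] = [-3, 3]

z = [-3, 3]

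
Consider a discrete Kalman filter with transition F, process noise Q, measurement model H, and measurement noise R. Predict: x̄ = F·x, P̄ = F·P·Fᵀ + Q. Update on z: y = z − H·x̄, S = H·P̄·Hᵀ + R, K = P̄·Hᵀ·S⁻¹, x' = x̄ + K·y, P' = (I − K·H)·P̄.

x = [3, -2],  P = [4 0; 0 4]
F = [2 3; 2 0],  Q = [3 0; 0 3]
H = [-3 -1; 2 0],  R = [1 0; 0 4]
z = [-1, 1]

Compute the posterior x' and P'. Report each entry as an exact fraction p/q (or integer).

x' = [-161/485, 2183/970]
P' = [844/1455 -2351/1455; -2351/1455 7909/1455]

x̄ = F·x = [0, 6]
P̄ = F·P·Fᵀ + Q = [55 16; 16 19]
y = z − H·x̄ = [5, 1]
S = H·P̄·Hᵀ + R = [611 -362; -362 224]
K = P̄·Hᵀ·S⁻¹ = [-181/1455 422/1455; -856/1455 -2351/2910]
x' = x̄ + K·y = [-161/485, 2183/970]
P' = (I − K·H)·P̄ = [844/1455 -2351/1455; -2351/1455 7909/1455]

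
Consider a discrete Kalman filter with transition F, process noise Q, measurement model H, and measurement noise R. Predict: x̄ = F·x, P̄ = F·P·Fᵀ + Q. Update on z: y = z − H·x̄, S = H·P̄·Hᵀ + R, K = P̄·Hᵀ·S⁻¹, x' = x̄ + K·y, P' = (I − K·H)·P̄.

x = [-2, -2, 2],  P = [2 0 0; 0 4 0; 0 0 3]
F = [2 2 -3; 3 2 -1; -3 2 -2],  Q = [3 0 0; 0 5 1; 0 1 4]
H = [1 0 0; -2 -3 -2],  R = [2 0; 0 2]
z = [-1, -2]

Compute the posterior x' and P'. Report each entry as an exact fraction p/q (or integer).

x̄ = F·x = [-14, -12, -2]
P̄ = F·P·Fᵀ + Q = [54 37 22; 37 42 5; 22 5 50]
y = z − H·x̄ = [13, -70]
S = H·P̄·Hᵀ + R = [56 -263; -263 1476]
K = P̄·Hᵀ·S⁻¹ = [10535/13487 -526/13487; -618/13487 -2029/13487; -9345/13487 -3118/13487]
x' = x̄ + K·y = [-15043/13487, -27848/13487, 69801/13487]
P' = (I − K·H)·P̄ = [21070/13487 -1236/13487 -18690/13487; -1236/13487 163230/13487 -241580/13487; -18690/13487 -241580/13487 384178/13487]

x' = [-15043/13487, -27848/13487, 69801/13487]
P' = [21070/13487 -1236/13487 -18690/13487; -1236/13487 163230/13487 -241580/13487; -18690/13487 -241580/13487 384178/13487]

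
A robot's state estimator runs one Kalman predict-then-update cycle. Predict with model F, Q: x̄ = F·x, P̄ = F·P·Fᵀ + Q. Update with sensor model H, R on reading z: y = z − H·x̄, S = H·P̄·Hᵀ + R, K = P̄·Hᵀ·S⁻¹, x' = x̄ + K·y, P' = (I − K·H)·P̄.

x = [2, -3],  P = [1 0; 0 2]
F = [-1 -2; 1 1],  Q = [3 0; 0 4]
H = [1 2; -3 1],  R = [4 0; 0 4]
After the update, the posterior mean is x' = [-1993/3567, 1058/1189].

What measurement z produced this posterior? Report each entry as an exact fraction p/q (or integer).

x̄ = F·x = [4, -1]
P̄ = F·P·Fᵀ + Q = [12 -5; -5 7]
S = H·P̄·Hᵀ + R = [24 3; 3 149]
K = P̄·Hᵀ·S⁻¹ = [421/3567 -330/1189; 425/1189 167/1189]
x' − x̄ = [-16261/3567, 2247/1189] = K·y
y = (KᵀK)⁻¹·Kᵀ·(x' − x̄) = [-1, 16]
z = y + H·x̄ = [-1, 16] + [2, -13] = [1, 3]

z = [1, 3]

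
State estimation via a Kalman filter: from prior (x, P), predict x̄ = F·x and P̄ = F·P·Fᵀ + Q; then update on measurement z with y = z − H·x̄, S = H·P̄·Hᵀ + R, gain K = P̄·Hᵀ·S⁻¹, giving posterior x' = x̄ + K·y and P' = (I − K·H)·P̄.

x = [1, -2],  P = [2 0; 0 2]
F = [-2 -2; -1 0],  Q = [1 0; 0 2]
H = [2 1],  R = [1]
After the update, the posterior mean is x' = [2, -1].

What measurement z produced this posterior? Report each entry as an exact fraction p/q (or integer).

z = [3]

x̄ = F·x = [2, -1]
P̄ = F·P·Fᵀ + Q = [17 4; 4 4]
S = H·P̄·Hᵀ + R = [89]
K = P̄·Hᵀ·S⁻¹ = [38/89; 12/89]
x' − x̄ = [0, 0] = K·y
y = (KᵀK)⁻¹·Kᵀ·(x' − x̄) = [0]
z = y + H·x̄ = [0] + [3] = [3]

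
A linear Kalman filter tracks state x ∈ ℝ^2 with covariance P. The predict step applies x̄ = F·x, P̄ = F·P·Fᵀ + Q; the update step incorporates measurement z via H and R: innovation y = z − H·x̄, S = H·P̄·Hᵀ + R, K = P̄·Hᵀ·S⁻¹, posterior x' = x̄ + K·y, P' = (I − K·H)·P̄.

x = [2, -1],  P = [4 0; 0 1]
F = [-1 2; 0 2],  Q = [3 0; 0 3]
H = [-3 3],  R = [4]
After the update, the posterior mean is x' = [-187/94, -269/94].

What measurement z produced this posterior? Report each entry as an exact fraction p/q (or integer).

x̄ = F·x = [-4, -2]
P̄ = F·P·Fᵀ + Q = [11 4; 4 7]
S = H·P̄·Hᵀ + R = [94]
K = P̄·Hᵀ·S⁻¹ = [-21/94; 9/94]
x' − x̄ = [189/94, -81/94] = K·y
y = (KᵀK)⁻¹·Kᵀ·(x' − x̄) = [-9]
z = y + H·x̄ = [-9] + [6] = [-3]

z = [-3]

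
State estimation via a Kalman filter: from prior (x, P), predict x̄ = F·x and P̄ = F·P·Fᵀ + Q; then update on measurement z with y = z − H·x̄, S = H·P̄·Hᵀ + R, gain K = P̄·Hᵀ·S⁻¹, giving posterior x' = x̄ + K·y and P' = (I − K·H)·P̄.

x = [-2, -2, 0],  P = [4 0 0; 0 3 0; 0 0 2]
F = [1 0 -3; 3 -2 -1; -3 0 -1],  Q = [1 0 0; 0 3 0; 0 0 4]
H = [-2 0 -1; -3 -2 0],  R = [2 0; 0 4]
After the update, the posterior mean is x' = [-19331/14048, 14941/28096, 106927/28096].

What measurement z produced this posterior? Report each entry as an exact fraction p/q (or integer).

z = [-1, 3]

x̄ = F·x = [-2, -2, 6]
P̄ = F·P·Fᵀ + Q = [23 18 -6; 18 53 -34; -6 -34 42]
S = H·P̄·Hᵀ + R = [112 124; 124 639]
K = P̄·Hᵀ·S⁻¹ = [-3135/14048 -425/3512; 9281/28096 -2209/7024; -14917/28096 1669/7024]
x' − x̄ = [8765/14048, 71133/28096, -61649/28096] = K·y
y = (KᵀK)⁻¹·Kᵀ·(x' − x̄) = [1, -7]
z = y + H·x̄ = [1, -7] + [-2, 10] = [-1, 3]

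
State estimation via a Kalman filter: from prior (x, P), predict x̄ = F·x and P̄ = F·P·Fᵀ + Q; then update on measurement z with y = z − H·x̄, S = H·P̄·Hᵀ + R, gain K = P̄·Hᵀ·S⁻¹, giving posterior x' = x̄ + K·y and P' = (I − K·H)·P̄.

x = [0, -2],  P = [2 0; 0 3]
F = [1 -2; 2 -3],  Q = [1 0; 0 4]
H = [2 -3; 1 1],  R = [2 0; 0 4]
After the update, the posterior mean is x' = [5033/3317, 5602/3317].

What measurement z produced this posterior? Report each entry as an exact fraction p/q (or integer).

x̄ = F·x = [4, 6]
P̄ = F·P·Fᵀ + Q = [15 22; 22 39]
S = H·P̄·Hᵀ + R = [149 -109; -109 102]
K = P̄·Hᵀ·S⁻¹ = [361/3317 1589/3317; -797/3317 1132/3317]
x' − x̄ = [-8235/3317, -14300/3317] = K·y
y = (KᵀK)⁻¹·Kᵀ·(x' − x̄) = [8, -7]
z = y + H·x̄ = [8, -7] + [-10, 10] = [-2, 3]

z = [-2, 3]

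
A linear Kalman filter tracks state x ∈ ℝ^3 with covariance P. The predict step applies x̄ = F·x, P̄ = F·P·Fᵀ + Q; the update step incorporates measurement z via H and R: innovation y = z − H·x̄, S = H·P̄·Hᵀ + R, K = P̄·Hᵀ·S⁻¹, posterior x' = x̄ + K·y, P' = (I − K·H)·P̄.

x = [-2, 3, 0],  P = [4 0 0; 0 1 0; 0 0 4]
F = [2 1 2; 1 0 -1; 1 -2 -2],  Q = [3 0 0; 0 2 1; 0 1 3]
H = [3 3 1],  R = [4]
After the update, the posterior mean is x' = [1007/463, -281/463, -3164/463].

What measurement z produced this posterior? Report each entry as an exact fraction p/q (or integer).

x̄ = F·x = [-1, -2, -8]
P̄ = F·P·Fᵀ + Q = [36 0 -10; 0 10 13; -10 13 27]
S = H·P̄·Hᵀ + R = [463]
K = P̄·Hᵀ·S⁻¹ = [98/463; 43/463; 36/463]
x' − x̄ = [1470/463, 645/463, 540/463] = K·y
y = (KᵀK)⁻¹·Kᵀ·(x' − x̄) = [15]
z = y + H·x̄ = [15] + [-17] = [-2]

z = [-2]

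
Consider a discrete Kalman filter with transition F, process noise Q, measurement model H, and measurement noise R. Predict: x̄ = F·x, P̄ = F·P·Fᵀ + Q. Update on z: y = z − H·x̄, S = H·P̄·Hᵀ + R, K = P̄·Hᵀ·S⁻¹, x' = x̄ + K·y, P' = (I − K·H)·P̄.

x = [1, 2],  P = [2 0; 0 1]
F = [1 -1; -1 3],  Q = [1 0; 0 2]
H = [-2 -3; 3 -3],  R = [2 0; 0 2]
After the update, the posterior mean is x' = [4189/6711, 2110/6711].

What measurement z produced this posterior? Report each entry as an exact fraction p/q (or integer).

x̄ = F·x = [-1, 5]
P̄ = F·P·Fᵀ + Q = [4 -5; -5 13]
S = H·P̄·Hᵀ + R = [75 108; 108 245]
K = P̄·Hᵀ·S⁻¹ = [-1201/6711 423/2237; -1273/6711 -306/2237]
x' − x̄ = [10900/6711, -31445/6711] = K·y
y = (KᵀK)⁻¹·Kᵀ·(x' − x̄) = [11, 19]
z = y + H·x̄ = [11, 19] + [-13, -18] = [-2, 1]

z = [-2, 1]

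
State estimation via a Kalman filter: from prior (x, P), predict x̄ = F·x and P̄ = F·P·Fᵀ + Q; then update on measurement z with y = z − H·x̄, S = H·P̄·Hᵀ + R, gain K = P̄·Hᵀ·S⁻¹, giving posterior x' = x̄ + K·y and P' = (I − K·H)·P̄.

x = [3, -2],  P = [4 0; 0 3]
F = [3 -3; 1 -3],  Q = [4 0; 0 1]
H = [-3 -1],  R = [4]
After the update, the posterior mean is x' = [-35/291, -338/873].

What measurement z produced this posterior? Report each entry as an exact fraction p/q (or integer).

x̄ = F·x = [15, 9]
P̄ = F·P·Fᵀ + Q = [67 39; 39 32]
S = H·P̄·Hᵀ + R = [873]
K = P̄·Hᵀ·S⁻¹ = [-80/291; -149/873]
x' − x̄ = [-4400/291, -8195/873] = K·y
y = (KᵀK)⁻¹·Kᵀ·(x' − x̄) = [55]
z = y + H·x̄ = [55] + [-54] = [1]

z = [1]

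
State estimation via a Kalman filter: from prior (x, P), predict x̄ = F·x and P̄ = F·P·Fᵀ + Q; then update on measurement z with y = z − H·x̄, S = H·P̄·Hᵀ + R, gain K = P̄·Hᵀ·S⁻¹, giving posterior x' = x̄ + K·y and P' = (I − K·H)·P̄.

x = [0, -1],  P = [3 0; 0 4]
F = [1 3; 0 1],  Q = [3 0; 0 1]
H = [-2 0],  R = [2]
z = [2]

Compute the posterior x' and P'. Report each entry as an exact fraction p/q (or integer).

x̄ = F·x = [-3, -1]
P̄ = F·P·Fᵀ + Q = [42 12; 12 5]
y = z − H·x̄ = [-4]
S = H·P̄·Hᵀ + R = [170]
K = P̄·Hᵀ·S⁻¹ = [-42/85; -12/85]
x' = x̄ + K·y = [-87/85, -37/85]
P' = (I − K·H)·P̄ = [42/85 12/85; 12/85 137/85]

x' = [-87/85, -37/85]
P' = [42/85 12/85; 12/85 137/85]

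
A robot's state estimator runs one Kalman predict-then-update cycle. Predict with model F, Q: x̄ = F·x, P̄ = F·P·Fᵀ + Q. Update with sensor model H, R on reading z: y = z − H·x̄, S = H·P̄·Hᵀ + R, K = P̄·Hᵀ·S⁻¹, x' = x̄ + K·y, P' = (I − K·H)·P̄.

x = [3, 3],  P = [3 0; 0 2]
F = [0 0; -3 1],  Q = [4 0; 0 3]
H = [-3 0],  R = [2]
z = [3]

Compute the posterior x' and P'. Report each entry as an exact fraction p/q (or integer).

x' = [-18/19, -6]
P' = [4/19 0; 0 32]

x̄ = F·x = [0, -6]
P̄ = F·P·Fᵀ + Q = [4 0; 0 32]
y = z − H·x̄ = [3]
S = H·P̄·Hᵀ + R = [38]
K = P̄·Hᵀ·S⁻¹ = [-6/19; 0]
x' = x̄ + K·y = [-18/19, -6]
P' = (I − K·H)·P̄ = [4/19 0; 0 32]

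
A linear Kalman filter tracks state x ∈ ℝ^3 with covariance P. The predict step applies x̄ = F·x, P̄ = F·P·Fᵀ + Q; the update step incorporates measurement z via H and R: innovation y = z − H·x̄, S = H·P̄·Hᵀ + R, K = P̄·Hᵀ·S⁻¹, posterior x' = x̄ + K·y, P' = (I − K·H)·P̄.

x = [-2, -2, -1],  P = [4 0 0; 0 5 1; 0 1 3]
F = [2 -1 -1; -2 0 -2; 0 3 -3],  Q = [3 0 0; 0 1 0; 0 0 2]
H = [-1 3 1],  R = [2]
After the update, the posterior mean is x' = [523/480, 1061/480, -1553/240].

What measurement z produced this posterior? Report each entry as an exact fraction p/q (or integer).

x̄ = F·x = [-1, 6, -3]
P̄ = F·P·Fᵀ + Q = [29 -8 -6; -8 29 12; -6 12 56]
S = H·P̄·Hᵀ + R = [480]
K = P̄·Hᵀ·S⁻¹ = [-59/480; 107/480; 49/240]
x' − x̄ = [1003/480, -1819/480, -833/240] = K·y
y = (KᵀK)⁻¹·Kᵀ·(x' − x̄) = [-17]
z = y + H·x̄ = [-17] + [16] = [-1]

z = [-1]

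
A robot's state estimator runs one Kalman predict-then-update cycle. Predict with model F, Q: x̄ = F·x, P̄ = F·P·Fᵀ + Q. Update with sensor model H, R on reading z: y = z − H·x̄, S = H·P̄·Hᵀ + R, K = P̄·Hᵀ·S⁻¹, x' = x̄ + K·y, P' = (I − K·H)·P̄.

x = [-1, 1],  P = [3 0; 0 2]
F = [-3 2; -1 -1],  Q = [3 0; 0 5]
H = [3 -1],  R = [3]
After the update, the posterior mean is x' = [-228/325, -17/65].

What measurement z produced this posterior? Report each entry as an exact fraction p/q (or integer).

x̄ = F·x = [5, 0]
P̄ = F·P·Fᵀ + Q = [38 5; 5 10]
S = H·P̄·Hᵀ + R = [325]
K = P̄·Hᵀ·S⁻¹ = [109/325; 1/65]
x' − x̄ = [-1853/325, -17/65] = K·y
y = (KᵀK)⁻¹·Kᵀ·(x' − x̄) = [-17]
z = y + H·x̄ = [-17] + [15] = [-2]

z = [-2]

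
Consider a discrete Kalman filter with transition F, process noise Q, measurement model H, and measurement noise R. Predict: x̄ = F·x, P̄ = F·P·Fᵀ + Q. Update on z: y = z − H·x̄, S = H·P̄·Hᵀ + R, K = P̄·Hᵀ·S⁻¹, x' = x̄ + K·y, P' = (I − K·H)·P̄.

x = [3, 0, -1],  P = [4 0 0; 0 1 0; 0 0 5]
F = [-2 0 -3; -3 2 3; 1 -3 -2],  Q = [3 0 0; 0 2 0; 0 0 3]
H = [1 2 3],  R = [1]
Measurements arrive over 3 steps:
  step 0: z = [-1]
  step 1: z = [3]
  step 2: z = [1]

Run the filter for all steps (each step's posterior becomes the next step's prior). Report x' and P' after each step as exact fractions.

step 0: x' = [31/19, -219/19, 129/19], P' = [512/19 -471/19 146/19; -471/19 18102/209 -10338/209; 146/19 -10338/209 6368/209]
step 1: x' = [-1719033/137803, -1789472/137803, 1905614/137803], P' = [49166088/137803 50273705/137803 -49924131/137803; 50273705/137803 55465869/137803 -53725634/137803; -49924131/137803 -53725634/137803 52473956/137803]
step 2: x' = [-4230050976/1248815573, 7151166487/1248815573, -2939207495/1248815573], P' = [92643605209/1248815573 88400299704/1248815573 -89879270592/1248815573; 88400299704/1248815573 247734494653/2497631146 -223626439617/2497631146; -89879270592/1248815573 -223626439617/2497631146 209015381021/2497631146]

step 0: x̄ = F·x = [-3, -12, 5]
step 0: P̄ = F·P·Fᵀ + Q = [64 -21 22; -21 87 -48; 22 -48 36]
step 0: y = z − H·x̄ = [11]
step 0: S = H·P̄·Hᵀ + R = [209]
step 0: K = P̄·Hᵀ·S⁻¹ = [8/19; 9/209; 34/209]
step 0: x' = x̄ + K·y = [31/19, -219/19, 129/19]
step 0: P' = (I − K·H)·P̄ = [512/19 -471/19 146/19; -471/19 18102/209 -10338/209; 146/19 -10338/209 6368/209]
step 1: x̄ = F·x = [-449/19, -144/19, 430/19]
step 1: P̄ = F·P·Fᵀ + Q = [99739/209 64050/209 -95578/209; 64050/209 90034/209 -71859/209; -95578/209 -71859/209 95255/209]
step 1: y = z − H·x̄ = [-496/19]
step 1: S = H·P̄·Hᵀ + R = [137803/209]
step 1: K = P̄·Hᵀ·S⁻¹ = [-58895/137803; 28541/137803; 46469/137803]
step 1: x' = x̄ + K·y = [-1719033/137803, -1789472/137803, 1905614/137803]
step 1: P' = (I − K·H)·P̄ = [49166088/137803 50273705/137803 -49924131/137803; 50273705/137803 55465869/137803 -53725634/137803; -49924131/137803 -53725634/137803 52473956/137803]
step 2: x̄ = F·x = [-2278776/137803, 7294997/137803, -161845/137803]
step 2: P̄ = F·P·Fᵀ + Q = [70253793/137803 -205782485/137803 -15301047/137803; -205782485/137803 787541768/137803 6989604/137803; -15301047/137803 6989604/137803 12014828/137803]
step 2: y = z − H·x̄ = [-11687880/137803]
step 2: S = H·P̄·Hᵀ + R = [2497631146/137803]
step 2: K = P̄·Hᵀ·S⁻¹ = [-193607159/1248815573; 1390269863/2497631146; 34722645/2497631146]
step 2: x' = x̄ + K·y = [-4230050976/1248815573, 7151166487/1248815573, -2939207495/1248815573]
step 2: P' = (I − K·H)·P̄ = [92643605209/1248815573 88400299704/1248815573 -89879270592/1248815573; 88400299704/1248815573 247734494653/2497631146 -223626439617/2497631146; -89879270592/1248815573 -223626439617/2497631146 209015381021/2497631146]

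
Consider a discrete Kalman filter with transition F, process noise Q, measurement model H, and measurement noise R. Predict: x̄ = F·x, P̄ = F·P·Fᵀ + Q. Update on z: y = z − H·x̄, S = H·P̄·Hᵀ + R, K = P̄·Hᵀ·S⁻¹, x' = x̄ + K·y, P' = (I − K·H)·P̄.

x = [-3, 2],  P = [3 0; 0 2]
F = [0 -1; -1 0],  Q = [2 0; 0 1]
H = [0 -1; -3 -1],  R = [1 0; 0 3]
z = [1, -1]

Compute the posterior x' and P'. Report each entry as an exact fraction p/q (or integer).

x̄ = F·x = [-2, 3]
P̄ = F·P·Fᵀ + Q = [4 0; 0 4]
y = z − H·x̄ = [4, -4]
S = H·P̄·Hᵀ + R = [5 4; 4 43]
K = P̄·Hᵀ·S⁻¹ = [48/199 -60/199; -156/199 -4/199]
x' = x̄ + K·y = [34/199, -11/199]
P' = (I − K·H)·P̄ = [76/199 -48/199; -48/199 156/199]

x' = [34/199, -11/199]
P' = [76/199 -48/199; -48/199 156/199]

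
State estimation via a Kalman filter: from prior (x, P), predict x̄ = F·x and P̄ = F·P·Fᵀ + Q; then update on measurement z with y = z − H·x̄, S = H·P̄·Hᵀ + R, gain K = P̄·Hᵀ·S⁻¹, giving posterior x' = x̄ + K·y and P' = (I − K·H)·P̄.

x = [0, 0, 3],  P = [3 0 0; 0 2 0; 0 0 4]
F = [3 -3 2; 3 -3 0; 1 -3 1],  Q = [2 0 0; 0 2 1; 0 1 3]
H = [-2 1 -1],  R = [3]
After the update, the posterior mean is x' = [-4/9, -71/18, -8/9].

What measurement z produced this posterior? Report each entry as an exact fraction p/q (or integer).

z = [-2]

x̄ = F·x = [6, 0, 3]
P̄ = F·P·Fᵀ + Q = [63 45 35; 45 47 28; 35 28 28]
S = H·P̄·Hᵀ + R = [234]
K = P̄·Hᵀ·S⁻¹ = [-58/117; -71/234; -35/117]
x' − x̄ = [-58/9, -71/18, -35/9] = K·y
y = (KᵀK)⁻¹·Kᵀ·(x' − x̄) = [13]
z = y + H·x̄ = [13] + [-15] = [-2]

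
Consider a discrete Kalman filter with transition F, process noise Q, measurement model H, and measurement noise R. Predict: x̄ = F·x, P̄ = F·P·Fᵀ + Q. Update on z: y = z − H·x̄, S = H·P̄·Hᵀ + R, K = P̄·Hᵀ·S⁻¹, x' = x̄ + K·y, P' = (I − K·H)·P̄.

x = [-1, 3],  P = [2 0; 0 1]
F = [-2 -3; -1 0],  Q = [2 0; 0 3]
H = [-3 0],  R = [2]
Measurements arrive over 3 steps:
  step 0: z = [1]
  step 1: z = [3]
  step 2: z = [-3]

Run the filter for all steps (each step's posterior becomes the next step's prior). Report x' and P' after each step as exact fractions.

step 0: x' = [-71/173, 413/173], P' = [38/173 8/173; 8/173 721/173]
step 1: x' = [-65941/64093, 31111/64093], P' = [14166/64093 200/64093; 200/64093 205837/64093]
step 2: x' = [18435145/18486233, 19123025/18486233], P' = [4079566/18486233 57864/18486233; 57864/18486233 59427033/18486233]

step 0: x̄ = F·x = [-7, 1]
step 0: P̄ = F·P·Fᵀ + Q = [19 4; 4 5]
step 0: y = z − H·x̄ = [-20]
step 0: S = H·P̄·Hᵀ + R = [173]
step 0: K = P̄·Hᵀ·S⁻¹ = [-57/173; -12/173]
step 0: x' = x̄ + K·y = [-71/173, 413/173]
step 0: P' = (I − K·H)·P̄ = [38/173 8/173; 8/173 721/173]
step 1: x̄ = F·x = [-1097/173, 71/173]
step 1: P̄ = F·P·Fᵀ + Q = [7083/173 100/173; 100/173 557/173]
step 1: y = z − H·x̄ = [-2772/173]
step 1: S = H·P̄·Hᵀ + R = [64093/173]
step 1: K = P̄·Hᵀ·S⁻¹ = [-21249/64093; -300/64093]
step 1: x' = x̄ + K·y = [-65941/64093, 31111/64093]
step 1: P' = (I − K·H)·P̄ = [14166/64093 200/64093; 200/64093 205837/64093]
step 2: x̄ = F·x = [38549/64093, 65941/64093]
step 2: P̄ = F·P·Fᵀ + Q = [2039783/64093 28932/64093; 28932/64093 206445/64093]
step 2: y = z − H·x̄ = [-76632/64093]
step 2: S = H·P̄·Hᵀ + R = [18486233/64093]
step 2: K = P̄·Hᵀ·S⁻¹ = [-6119349/18486233; -86796/18486233]
step 2: x' = x̄ + K·y = [18435145/18486233, 19123025/18486233]
step 2: P' = (I − K·H)·P̄ = [4079566/18486233 57864/18486233; 57864/18486233 59427033/18486233]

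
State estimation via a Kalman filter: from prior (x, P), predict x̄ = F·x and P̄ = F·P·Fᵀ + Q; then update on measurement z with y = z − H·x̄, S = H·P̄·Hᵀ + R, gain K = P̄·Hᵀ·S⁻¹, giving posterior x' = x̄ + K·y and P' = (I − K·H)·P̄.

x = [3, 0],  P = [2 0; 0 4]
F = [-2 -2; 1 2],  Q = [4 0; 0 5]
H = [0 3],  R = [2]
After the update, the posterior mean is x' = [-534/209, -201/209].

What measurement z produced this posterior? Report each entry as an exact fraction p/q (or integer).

x̄ = F·x = [-6, 3]
P̄ = F·P·Fᵀ + Q = [28 -20; -20 23]
S = H·P̄·Hᵀ + R = [209]
K = P̄·Hᵀ·S⁻¹ = [-60/209; 69/209]
x' − x̄ = [720/209, -828/209] = K·y
y = (KᵀK)⁻¹·Kᵀ·(x' − x̄) = [-12]
z = y + H·x̄ = [-12] + [9] = [-3]

z = [-3]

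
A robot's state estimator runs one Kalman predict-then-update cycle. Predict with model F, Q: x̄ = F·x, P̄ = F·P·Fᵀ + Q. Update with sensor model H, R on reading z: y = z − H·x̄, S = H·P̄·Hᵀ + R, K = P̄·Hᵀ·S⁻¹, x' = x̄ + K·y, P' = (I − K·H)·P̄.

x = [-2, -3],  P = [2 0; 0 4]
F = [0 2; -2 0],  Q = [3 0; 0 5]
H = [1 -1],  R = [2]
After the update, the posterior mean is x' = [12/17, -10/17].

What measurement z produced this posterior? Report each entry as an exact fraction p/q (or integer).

x̄ = F·x = [-6, 4]
P̄ = F·P·Fᵀ + Q = [19 0; 0 13]
S = H·P̄·Hᵀ + R = [34]
K = P̄·Hᵀ·S⁻¹ = [19/34; -13/34]
x' − x̄ = [114/17, -78/17] = K·y
y = (KᵀK)⁻¹·Kᵀ·(x' − x̄) = [12]
z = y + H·x̄ = [12] + [-10] = [2]

z = [2]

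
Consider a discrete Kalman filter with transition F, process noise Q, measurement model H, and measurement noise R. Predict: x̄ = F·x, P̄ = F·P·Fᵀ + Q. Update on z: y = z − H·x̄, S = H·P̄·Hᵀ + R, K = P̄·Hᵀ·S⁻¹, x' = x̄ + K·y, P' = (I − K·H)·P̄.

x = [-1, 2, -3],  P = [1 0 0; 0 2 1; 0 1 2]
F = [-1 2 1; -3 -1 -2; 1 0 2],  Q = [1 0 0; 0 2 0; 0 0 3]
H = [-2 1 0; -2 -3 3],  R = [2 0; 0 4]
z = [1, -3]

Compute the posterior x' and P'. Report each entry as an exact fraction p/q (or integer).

x' = [-22103/39037, -14797/39037, -75728/39037]
P' = [27689/39037 24190/39037 38576/39037; 24190/39037 62354/39037 69982/39037; 38576/39037 69982/39037 101602/39037]

x̄ = F·x = [2, 7, -7]
P̄ = F·P·Fᵀ + Q = [16 -10 7; -10 25 -13; 7 -13 12]
y = z − H·x̄ = [-2, 43]
S = H·P̄·Hᵀ + R = [131 -132; -132 431]
K = P̄·Hᵀ·S⁻¹ = [-15594/39037 -3055/39037; 6987/39037 -6374/39037; -3585/39037 4427/39037]
x' = x̄ + K·y = [-22103/39037, -14797/39037, -75728/39037]
P' = (I − K·H)·P̄ = [27689/39037 24190/39037 38576/39037; 24190/39037 62354/39037 69982/39037; 38576/39037 69982/39037 101602/39037]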